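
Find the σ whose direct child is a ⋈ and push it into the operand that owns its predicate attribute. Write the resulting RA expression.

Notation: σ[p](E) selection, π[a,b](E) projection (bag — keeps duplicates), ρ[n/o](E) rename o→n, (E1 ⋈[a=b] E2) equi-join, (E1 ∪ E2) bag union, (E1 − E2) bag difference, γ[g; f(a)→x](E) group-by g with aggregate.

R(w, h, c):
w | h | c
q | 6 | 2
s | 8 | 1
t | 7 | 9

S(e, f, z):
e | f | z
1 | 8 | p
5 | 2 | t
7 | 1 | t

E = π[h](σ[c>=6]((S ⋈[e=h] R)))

σ filters on c, owned by the right side.
E' = π[h]((S ⋈[e=h] σ[c>=6](R)))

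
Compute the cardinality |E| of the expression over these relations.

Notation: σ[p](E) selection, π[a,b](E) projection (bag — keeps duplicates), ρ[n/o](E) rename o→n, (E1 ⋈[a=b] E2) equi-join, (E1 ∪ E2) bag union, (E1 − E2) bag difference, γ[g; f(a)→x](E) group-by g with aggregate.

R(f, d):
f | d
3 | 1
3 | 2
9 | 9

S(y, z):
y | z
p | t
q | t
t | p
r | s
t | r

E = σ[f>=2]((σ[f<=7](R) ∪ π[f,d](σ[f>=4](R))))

Stepwise |·|:
  R → 3
  σ[f<=7](R) → 2
  R → 3
  σ[f>=4](R) → 1
  π[f,d](σ[f>=4](R)) → 1
  (σ[f<=7](R) ∪ π[f,d](σ[f>=4](R))) → 3
  σ[f>=2]((σ[f<=7](R) ∪ π[f,d](σ[f>=4](R)))) → 3

|E| = 3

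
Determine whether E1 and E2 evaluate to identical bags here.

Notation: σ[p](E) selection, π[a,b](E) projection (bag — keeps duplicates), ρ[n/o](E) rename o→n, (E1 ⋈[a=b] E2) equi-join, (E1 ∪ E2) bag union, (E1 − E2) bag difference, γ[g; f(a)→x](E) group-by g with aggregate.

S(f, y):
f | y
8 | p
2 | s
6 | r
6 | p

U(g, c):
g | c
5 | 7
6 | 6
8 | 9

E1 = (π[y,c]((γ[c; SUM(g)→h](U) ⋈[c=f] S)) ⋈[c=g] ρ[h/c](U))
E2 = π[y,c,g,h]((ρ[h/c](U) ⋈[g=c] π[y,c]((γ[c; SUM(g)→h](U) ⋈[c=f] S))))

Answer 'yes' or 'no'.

E1 subexpression sizes:
  U → 3
  γ[c; SUM(g)→h](U) → 3
  S → 4
  (γ[c; SUM(g)→h](U) ⋈[c=f] S) → 2
  π[y,c]((γ[c; SUM(g)→h](U) ⋈[c=f] S)) → 2
  U → 3
  ρ[h/c](U) → 3
  (π[y,c]((γ[c; SUM(g)→h](U) ⋈[c=f] S)) ⋈[c=g] ρ[h/c](U)) → 2
E2 subexpression sizes:
  U → 3
  ρ[h/c](U) → 3
  U → 3
  γ[c; SUM(g)→h](U) → 3
  S → 4
  (γ[c; SUM(g)→h](U) ⋈[c=f] S) → 2
  π[y,c]((γ[c; SUM(g)→h](U) ⋈[c=f] S)) → 2
  (ρ[h/c](U) ⋈[g=c] π[y,c]((γ[c; SUM(g)→h](U) ⋈[c=f] S))) → 2
  π[y,c,g,h]((ρ[h/c](U) ⋈[g=c] π[y,c]((γ[c; SUM(g)→h](U) ⋈[c=f] S)))) → 2

E1 and E2 produce the same multiset:
y | c | g | h
p | 6 | 6 | 6
r | 6 | 6 | 6

yes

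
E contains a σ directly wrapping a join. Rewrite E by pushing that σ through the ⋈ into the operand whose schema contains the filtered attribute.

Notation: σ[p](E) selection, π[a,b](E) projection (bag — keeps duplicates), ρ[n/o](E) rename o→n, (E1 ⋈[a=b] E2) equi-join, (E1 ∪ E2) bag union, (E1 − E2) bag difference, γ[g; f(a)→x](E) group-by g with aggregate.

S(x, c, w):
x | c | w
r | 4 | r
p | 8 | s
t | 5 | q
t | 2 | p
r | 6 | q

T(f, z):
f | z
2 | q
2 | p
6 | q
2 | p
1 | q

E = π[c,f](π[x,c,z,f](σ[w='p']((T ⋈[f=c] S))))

σ filters on w, owned by the right side.
E' = π[c,f](π[x,c,z,f]((T ⋈[f=c] σ[w='p'](S))))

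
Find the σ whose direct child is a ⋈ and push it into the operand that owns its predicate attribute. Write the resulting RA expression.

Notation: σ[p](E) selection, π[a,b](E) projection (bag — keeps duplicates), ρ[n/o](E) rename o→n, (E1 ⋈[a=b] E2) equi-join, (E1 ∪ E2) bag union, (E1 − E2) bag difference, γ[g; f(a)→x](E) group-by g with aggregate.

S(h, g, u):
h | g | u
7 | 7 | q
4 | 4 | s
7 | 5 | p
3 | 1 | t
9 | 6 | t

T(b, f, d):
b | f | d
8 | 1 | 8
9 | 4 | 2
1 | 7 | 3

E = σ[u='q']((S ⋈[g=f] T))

σ filters on u, owned by the left side.
E' = (σ[u='q'](S) ⋈[g=f] T)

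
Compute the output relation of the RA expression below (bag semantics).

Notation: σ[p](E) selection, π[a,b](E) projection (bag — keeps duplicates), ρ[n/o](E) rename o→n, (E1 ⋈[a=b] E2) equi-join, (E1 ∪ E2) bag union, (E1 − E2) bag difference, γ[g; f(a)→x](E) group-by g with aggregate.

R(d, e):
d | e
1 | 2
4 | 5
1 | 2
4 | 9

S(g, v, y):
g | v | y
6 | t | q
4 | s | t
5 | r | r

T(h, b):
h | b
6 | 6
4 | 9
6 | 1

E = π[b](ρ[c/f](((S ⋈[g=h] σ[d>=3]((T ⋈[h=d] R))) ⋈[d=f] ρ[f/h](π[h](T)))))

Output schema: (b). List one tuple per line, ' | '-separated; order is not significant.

Row counts bottom-up:
  S → 3
  T → 3
  R → 4
  (T ⋈[h=d] R) → 2
  σ[d>=3]((T ⋈[h=d] R)) → 2
  (S ⋈[g=h] σ[d>=3]((T ⋈[h=d] R))) → 2
  T → 3
  π[h](T) → 3
  ρ[f/h](π[h](T)) → 3
  ((S ⋈[g=h] σ[d>=3]((T ⋈[h=d] R))) ⋈[d=f] ρ[f/h](π[h](T))) → 2
  ρ[c/f](((S ⋈[g=h] σ[d>=3]((T ⋈[h=d] R))) ⋈[d=f] ρ[f/h](π[h](T)))) → 2
  π[b](ρ[c/f](((S ⋈[g=h] σ[d>=3]((T ⋈[h=d] R))) ⋈[d=f] ρ[f/h](π[h](T))))) → 2

== RESULT ==
b
9
9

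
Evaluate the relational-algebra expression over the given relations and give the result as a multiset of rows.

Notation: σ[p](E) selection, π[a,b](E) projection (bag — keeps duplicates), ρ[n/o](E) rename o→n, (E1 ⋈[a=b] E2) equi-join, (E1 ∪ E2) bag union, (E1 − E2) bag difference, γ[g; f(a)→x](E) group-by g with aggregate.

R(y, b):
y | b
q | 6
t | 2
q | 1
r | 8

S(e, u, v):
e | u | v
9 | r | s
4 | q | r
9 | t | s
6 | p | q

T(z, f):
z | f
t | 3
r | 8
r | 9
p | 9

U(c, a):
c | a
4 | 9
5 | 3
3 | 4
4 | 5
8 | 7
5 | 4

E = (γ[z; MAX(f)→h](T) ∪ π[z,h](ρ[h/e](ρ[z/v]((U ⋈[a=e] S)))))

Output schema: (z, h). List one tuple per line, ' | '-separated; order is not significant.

Stepwise |·|:
  T → 4
  γ[z; MAX(f)→h](T) → 3
  U → 6
  S → 4
  (U ⋈[a=e] S) → 4
  ρ[z/v]((U ⋈[a=e] S)) → 4
  ρ[h/e](ρ[z/v]((U ⋈[a=e] S))) → 4
  π[z,h](ρ[h/e](ρ[z/v]((U ⋈[a=e] S)))) → 4
  (γ[z; MAX(f)→h](T) ∪ π[z,h](ρ[h/e](ρ[z/v]((U ⋈[a=e] S))))) → 7

== RESULT ==
z | h
p | 9
r | 4
r | 4
r | 9
s | 9
s | 9
t | 3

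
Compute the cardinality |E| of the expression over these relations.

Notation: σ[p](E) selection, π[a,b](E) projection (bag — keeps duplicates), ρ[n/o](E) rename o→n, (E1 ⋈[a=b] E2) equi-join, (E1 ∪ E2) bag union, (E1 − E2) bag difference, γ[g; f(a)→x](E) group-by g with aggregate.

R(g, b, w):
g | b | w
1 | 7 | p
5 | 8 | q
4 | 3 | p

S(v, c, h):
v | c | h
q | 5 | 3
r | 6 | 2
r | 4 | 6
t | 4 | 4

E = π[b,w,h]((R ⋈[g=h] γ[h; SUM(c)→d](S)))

Stepwise |·|:
  R → 3
  S → 4
  γ[h; SUM(c)→d](S) → 4
  (R ⋈[g=h] γ[h; SUM(c)→d](S)) → 1
  π[b,w,h]((R ⋈[g=h] γ[h; SUM(c)→d](S))) → 1

|E| = 1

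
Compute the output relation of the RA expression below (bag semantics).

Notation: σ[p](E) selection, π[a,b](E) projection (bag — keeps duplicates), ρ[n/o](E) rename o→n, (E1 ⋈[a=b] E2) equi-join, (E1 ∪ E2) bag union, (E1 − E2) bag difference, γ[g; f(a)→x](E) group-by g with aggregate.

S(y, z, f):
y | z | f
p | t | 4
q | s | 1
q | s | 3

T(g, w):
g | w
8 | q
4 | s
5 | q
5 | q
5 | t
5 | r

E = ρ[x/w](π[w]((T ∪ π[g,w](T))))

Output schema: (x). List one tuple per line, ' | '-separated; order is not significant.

Per-node cardinality:
  T → 6
  T → 6
  π[g,w](T) → 6
  (T ∪ π[g,w](T)) → 12
  π[w]((T ∪ π[g,w](T))) → 12
  ρ[x/w](π[w]((T ∪ π[g,w](T)))) → 12

== RESULT ==
x
q
q
q
q
q
q
r
r
s
s
t
t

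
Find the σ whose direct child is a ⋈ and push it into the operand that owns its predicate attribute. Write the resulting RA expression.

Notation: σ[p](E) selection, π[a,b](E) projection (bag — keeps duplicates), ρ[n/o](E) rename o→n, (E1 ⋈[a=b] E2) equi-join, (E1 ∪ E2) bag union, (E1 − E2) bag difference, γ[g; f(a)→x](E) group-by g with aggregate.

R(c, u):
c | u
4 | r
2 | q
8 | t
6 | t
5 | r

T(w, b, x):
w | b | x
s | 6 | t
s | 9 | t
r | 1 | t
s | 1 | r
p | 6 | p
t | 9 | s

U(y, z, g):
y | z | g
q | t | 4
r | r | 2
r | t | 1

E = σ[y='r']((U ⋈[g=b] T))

σ filters on y, owned by the left side.
E' = (σ[y='r'](U) ⋈[g=b] T)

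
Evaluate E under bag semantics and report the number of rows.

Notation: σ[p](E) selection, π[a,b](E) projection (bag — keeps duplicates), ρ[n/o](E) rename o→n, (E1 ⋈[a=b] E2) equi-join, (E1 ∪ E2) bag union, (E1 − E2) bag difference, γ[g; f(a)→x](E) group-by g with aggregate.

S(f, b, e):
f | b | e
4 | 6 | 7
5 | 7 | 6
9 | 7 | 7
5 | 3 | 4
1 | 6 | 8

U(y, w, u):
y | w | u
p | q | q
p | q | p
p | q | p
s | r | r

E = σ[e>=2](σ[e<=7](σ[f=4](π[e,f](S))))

Per-node cardinality:
  S → 5
  π[e,f](S) → 5
  σ[f=4](π[e,f](S)) → 1
  σ[e<=7](σ[f=4](π[e,f](S))) → 1
  σ[e>=2](σ[e<=7](σ[f=4](π[e,f](S)))) → 1

|E| = 1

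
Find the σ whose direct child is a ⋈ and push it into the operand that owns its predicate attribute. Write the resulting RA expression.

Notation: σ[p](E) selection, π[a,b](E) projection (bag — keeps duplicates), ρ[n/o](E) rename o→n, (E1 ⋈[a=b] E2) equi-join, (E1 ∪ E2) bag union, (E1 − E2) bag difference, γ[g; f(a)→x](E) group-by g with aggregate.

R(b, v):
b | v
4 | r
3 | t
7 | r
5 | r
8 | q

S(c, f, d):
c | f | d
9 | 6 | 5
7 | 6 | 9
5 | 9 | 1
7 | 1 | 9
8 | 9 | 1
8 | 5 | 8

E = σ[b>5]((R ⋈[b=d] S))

σ filters on b, owned by the left side.
E' = (σ[b>5](R) ⋈[b=d] S)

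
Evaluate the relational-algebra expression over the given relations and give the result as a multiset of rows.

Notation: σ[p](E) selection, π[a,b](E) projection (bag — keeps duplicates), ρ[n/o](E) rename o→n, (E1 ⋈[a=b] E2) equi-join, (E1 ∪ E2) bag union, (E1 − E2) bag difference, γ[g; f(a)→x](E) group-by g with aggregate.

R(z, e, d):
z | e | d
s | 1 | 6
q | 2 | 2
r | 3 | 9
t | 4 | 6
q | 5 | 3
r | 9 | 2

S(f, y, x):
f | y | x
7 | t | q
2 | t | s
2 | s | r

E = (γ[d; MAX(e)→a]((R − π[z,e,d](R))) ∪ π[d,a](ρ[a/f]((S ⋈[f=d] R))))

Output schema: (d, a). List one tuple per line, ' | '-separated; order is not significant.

Subexpression sizes:
  R → 6
  R → 6
  π[z,e,d](R) → 6
  (R − π[z,e,d](R)) → 0
  γ[d; MAX(e)→a]((R − π[z,e,d](R))) → 0
  S → 3
  R → 6
  (S ⋈[f=d] R) → 4
  ρ[a/f]((S ⋈[f=d] R)) → 4
  π[d,a](ρ[a/f]((S ⋈[f=d] R))) → 4
  (γ[d; MAX(e)→a]((R − π[z,e,d](R))) ∪ π[d,a](ρ[a/f]((S ⋈[f=d] R)))) → 4

== RESULT ==
d | a
2 | 2
2 | 2
2 | 2
2 | 2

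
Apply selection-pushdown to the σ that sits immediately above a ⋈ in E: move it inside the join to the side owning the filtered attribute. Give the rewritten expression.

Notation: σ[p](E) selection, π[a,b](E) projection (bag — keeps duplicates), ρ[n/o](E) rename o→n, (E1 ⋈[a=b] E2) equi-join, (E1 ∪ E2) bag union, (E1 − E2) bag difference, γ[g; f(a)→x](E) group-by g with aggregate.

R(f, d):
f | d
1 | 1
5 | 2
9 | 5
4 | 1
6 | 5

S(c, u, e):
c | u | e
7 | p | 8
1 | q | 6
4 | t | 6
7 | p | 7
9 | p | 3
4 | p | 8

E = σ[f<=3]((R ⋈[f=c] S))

σ filters on f, owned by the left side.
E' = (σ[f<=3](R) ⋈[f=c] S)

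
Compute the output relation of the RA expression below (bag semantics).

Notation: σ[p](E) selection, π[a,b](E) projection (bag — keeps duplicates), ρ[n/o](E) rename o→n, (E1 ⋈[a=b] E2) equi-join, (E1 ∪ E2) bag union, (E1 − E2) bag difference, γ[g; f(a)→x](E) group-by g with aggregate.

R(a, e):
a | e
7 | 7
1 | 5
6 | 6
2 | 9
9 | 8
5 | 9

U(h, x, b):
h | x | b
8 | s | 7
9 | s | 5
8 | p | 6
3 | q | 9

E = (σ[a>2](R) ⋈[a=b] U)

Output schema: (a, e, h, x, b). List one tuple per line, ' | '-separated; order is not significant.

Subexpression sizes:
  R → 6
  σ[a>2](R) → 4
  U → 4
  (σ[a>2](R) ⋈[a=b] U) → 4

== RESULT ==
a | e | h | x | b
5 | 9 | 9 | s | 5
6 | 6 | 8 | p | 6
7 | 7 | 8 | s | 7
9 | 8 | 3 | q | 9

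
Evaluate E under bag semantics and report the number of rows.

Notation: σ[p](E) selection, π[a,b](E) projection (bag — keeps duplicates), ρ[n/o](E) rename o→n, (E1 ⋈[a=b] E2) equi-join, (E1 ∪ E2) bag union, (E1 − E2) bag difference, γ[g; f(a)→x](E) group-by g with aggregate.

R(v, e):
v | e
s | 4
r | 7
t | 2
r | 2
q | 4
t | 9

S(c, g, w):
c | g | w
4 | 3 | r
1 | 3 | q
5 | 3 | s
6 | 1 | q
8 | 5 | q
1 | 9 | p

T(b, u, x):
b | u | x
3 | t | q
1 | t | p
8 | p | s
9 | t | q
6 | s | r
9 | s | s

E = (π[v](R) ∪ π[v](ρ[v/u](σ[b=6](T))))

Row counts bottom-up:
  R → 6
  π[v](R) → 6
  T → 6
  σ[b=6](T) → 1
  ρ[v/u](σ[b=6](T)) → 1
  π[v](ρ[v/u](σ[b=6](T))) → 1
  (π[v](R) ∪ π[v](ρ[v/u](σ[b=6](T)))) → 7

|E| = 7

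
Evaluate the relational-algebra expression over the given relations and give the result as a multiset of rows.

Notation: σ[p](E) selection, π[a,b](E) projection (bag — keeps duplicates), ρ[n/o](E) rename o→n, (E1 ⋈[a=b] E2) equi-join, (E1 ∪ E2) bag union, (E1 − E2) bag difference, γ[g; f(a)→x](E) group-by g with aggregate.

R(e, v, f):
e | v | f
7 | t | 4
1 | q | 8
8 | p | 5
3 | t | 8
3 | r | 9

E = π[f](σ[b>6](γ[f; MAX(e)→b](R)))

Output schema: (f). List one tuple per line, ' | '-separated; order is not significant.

Stepwise |·|:
  R → 5
  γ[f; MAX(e)→b](R) → 4
  σ[b>6](γ[f; MAX(e)→b](R)) → 2
  π[f](σ[b>6](γ[f; MAX(e)→b](R))) → 2

== RESULT ==
f
4
5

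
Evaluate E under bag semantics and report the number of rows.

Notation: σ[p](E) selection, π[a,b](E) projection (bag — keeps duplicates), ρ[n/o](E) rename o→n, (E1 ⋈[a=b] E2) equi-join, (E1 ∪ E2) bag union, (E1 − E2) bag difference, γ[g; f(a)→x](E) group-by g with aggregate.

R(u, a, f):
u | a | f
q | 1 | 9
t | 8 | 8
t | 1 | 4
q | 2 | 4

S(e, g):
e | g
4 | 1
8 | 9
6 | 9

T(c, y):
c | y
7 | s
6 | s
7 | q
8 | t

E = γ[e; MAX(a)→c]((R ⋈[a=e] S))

Row counts bottom-up:
  R → 4
  S → 3
  (R ⋈[a=e] S) → 1
  γ[e; MAX(a)→c]((R ⋈[a=e] S)) → 1

|E| = 1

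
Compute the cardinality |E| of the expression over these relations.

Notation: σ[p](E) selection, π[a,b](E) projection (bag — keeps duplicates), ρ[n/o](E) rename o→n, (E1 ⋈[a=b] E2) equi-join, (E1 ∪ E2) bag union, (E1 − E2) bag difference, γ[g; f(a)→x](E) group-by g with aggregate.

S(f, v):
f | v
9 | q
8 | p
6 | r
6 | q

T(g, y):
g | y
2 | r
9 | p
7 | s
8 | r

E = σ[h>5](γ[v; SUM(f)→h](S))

Stepwise |·|:
  S → 4
  γ[v; SUM(f)→h](S) → 3
  σ[h>5](γ[v; SUM(f)→h](S)) → 3

|E| = 3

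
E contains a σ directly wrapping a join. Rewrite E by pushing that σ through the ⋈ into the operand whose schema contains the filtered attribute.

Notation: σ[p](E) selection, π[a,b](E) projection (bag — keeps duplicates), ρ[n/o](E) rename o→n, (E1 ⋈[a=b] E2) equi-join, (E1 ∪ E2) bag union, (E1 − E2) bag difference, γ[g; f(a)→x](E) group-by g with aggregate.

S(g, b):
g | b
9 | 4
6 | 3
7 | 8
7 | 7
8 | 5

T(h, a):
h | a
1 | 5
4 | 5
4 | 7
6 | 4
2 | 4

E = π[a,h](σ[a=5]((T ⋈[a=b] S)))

σ filters on a, owned by the left side.
E' = π[a,h]((σ[a=5](T) ⋈[a=b] S))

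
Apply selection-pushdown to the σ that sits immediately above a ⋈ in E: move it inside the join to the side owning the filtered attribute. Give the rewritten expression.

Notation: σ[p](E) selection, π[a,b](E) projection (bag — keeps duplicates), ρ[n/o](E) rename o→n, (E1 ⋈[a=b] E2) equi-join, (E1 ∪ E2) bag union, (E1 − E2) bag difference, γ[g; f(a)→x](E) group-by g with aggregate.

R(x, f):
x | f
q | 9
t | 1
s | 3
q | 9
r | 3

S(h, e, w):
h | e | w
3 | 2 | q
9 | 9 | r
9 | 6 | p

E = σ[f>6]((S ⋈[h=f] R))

σ filters on f, owned by the right side.
E' = (S ⋈[h=f] σ[f>6](R))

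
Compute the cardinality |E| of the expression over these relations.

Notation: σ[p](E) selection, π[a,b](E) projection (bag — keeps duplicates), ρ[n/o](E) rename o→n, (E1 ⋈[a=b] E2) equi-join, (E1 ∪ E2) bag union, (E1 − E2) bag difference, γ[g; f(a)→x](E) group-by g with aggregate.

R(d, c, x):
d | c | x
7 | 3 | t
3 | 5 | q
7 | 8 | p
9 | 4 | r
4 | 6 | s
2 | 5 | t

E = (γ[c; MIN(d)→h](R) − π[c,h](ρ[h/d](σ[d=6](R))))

Subexpression sizes:
  R → 6
  γ[c; MIN(d)→h](R) → 5
  R → 6
  σ[d=6](R) → 0
  ρ[h/d](σ[d=6](R)) → 0
  π[c,h](ρ[h/d](σ[d=6](R))) → 0
  (γ[c; MIN(d)→h](R) − π[c,h](ρ[h/d](σ[d=6](R)))) → 5

|E| = 5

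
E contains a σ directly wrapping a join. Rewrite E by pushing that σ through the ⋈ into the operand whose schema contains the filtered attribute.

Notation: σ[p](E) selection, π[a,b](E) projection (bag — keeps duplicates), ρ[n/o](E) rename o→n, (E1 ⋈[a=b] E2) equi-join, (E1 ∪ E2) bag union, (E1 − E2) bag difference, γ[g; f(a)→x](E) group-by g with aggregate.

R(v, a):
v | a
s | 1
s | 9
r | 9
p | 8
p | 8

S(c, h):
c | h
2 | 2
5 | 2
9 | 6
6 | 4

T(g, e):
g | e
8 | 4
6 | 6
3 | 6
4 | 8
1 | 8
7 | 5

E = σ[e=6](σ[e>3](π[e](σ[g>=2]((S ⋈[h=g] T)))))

σ filters on g, owned by the right side.
E' = σ[e=6](σ[e>3](π[e]((S ⋈[h=g] σ[g>=2](T)))))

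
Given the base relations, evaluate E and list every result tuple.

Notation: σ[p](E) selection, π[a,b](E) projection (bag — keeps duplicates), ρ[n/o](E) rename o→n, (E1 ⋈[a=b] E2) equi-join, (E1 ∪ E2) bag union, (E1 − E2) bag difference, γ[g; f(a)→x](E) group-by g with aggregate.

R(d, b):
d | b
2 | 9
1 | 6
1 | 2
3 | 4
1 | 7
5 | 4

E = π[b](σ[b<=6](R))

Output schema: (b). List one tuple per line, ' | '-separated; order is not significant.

Stepwise |·|:
  R → 6
  σ[b<=6](R) → 4
  π[b](σ[b<=6](R)) → 4

== RESULT ==
b
2
4
4
6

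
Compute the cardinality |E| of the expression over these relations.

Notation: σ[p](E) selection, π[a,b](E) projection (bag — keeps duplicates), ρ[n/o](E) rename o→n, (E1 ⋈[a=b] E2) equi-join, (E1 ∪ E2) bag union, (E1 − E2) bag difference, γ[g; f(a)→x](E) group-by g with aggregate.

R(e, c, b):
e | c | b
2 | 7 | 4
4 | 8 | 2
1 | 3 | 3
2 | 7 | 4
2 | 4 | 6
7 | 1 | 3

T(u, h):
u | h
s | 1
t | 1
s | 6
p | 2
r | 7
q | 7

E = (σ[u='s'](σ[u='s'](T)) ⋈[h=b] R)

Row counts bottom-up:
  T → 6
  σ[u='s'](T) → 2
  σ[u='s'](σ[u='s'](T)) → 2
  R → 6
  (σ[u='s'](σ[u='s'](T)) ⋈[h=b] R) → 1

|E| = 1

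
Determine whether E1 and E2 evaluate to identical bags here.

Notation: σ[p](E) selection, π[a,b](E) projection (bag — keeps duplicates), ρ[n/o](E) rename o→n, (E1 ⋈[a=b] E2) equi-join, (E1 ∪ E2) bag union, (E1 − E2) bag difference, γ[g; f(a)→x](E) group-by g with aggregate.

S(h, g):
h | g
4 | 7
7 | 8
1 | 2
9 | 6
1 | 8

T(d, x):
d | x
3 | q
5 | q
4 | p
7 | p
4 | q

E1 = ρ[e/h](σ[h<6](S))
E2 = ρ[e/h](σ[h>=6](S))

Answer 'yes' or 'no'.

E1 subexpression sizes:
  S → 5
  σ[h<6](S) → 3
  ρ[e/h](σ[h<6](S)) → 3
E2 subexpression sizes:
  S → 5
  σ[h>=6](S) → 2
  ρ[e/h](σ[h>=6](S)) → 2

E1 result:
e | g
1 | 2
1 | 8
4 | 7
E2 result:
e | g
7 | 8
9 | 6
Witness: (1, 2) appears 1× in E1 but 0× in E2.

no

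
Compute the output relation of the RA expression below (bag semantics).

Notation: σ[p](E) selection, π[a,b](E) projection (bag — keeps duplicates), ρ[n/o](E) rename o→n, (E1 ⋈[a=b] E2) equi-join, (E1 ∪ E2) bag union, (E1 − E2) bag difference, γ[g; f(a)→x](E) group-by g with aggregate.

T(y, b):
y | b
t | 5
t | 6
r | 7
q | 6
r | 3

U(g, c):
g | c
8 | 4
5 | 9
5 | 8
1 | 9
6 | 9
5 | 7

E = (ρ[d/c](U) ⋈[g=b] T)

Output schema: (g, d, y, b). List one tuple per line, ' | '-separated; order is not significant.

Stepwise |·|:
  U → 6
  ρ[d/c](U) → 6
  T → 5
  (ρ[d/c](U) ⋈[g=b] T) → 5

== RESULT ==
g | d | y | b
5 | 7 | t | 5
5 | 8 | t | 5
5 | 9 | t | 5
6 | 9 | q | 6
6 | 9 | t | 6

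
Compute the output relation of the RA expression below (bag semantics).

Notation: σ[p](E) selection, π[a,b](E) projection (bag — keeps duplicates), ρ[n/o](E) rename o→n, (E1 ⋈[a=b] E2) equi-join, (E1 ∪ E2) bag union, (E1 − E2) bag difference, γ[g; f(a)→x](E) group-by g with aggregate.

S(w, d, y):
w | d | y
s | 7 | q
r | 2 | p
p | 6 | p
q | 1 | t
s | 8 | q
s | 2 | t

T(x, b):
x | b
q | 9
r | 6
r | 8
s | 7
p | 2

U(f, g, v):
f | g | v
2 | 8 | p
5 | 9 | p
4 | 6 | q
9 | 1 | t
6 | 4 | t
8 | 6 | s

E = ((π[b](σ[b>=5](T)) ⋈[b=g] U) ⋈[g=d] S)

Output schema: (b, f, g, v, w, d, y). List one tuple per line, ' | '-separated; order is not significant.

Stepwise |·|:
  T → 5
  σ[b>=5](T) → 4
  π[b](σ[b>=5](T)) → 4
  U → 6
  (π[b](σ[b>=5](T)) ⋈[b=g] U) → 4
  S → 6
  ((π[b](σ[b>=5](T)) ⋈[b=g] U) ⋈[g=d] S) → 3

== RESULT ==
b | f | g | v | w | d | y
6 | 4 | 6 | q | p | 6 | p
6 | 8 | 6 | s | p | 6 | p
8 | 2 | 8 | p | s | 8 | q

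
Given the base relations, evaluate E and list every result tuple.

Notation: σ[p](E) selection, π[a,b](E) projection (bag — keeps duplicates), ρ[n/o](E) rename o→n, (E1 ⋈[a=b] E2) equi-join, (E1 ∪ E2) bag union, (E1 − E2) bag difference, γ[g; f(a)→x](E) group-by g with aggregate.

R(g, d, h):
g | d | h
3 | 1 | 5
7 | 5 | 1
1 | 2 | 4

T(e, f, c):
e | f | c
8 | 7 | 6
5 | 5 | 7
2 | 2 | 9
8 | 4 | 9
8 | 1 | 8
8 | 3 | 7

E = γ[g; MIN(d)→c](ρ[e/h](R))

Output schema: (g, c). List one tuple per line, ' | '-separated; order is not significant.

Row counts bottom-up:
  R → 3
  ρ[e/h](R) → 3
  γ[g; MIN(d)→c](ρ[e/h](R)) → 3

== RESULT ==
g | c
1 | 2
3 | 1
7 | 5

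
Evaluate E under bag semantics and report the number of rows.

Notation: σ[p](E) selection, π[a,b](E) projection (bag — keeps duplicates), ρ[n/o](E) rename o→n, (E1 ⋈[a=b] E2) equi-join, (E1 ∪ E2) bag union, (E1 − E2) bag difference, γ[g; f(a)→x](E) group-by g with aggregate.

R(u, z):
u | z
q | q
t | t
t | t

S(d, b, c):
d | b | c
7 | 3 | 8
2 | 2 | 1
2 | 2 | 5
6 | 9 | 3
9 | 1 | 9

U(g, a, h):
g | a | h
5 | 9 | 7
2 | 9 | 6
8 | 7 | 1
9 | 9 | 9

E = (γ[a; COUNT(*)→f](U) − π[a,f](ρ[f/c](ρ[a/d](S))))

Per-node cardinality:
  U → 4
  γ[a; COUNT(*)→f](U) → 2
  S → 5
  ρ[a/d](S) → 5
  ρ[f/c](ρ[a/d](S)) → 5
  π[a,f](ρ[f/c](ρ[a/d](S))) → 5
  (γ[a; COUNT(*)→f](U) − π[a,f](ρ[f/c](ρ[a/d](S)))) → 2

|E| = 2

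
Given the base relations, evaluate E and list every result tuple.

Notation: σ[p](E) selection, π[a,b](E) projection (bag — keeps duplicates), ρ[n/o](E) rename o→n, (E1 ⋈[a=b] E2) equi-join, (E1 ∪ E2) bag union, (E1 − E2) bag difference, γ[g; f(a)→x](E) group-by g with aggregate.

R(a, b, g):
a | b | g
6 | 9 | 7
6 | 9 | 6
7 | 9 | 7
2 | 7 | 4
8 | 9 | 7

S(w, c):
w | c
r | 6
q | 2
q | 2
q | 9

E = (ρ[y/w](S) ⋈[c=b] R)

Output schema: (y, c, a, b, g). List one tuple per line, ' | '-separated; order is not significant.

Subexpression sizes:
  S → 4
  ρ[y/w](S) → 4
  R → 5
  (ρ[y/w](S) ⋈[c=b] R) → 4

== RESULT ==
y | c | a | b | g
q | 9 | 6 | 9 | 6
q | 9 | 6 | 9 | 7
q | 9 | 7 | 9 | 7
q | 9 | 8 | 9 | 7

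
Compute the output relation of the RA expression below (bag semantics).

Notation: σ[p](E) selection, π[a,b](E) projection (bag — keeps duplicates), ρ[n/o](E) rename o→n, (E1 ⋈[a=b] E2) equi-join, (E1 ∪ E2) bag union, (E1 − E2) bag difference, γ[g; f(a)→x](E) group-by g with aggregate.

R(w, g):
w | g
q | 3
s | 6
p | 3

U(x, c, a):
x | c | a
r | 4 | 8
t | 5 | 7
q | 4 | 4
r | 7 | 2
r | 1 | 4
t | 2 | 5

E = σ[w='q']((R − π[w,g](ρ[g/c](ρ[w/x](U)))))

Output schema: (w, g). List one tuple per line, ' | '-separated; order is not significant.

Stepwise |·|:
  R → 3
  U → 6
  ρ[w/x](U) → 6
  ρ[g/c](ρ[w/x](U)) → 6
  π[w,g](ρ[g/c](ρ[w/x](U))) → 6
  (R − π[w,g](ρ[g/c](ρ[w/x](U)))) → 3
  σ[w='q']((R − π[w,g](ρ[g/c](ρ[w/x](U))))) → 1

== RESULT ==
w | g
q | 3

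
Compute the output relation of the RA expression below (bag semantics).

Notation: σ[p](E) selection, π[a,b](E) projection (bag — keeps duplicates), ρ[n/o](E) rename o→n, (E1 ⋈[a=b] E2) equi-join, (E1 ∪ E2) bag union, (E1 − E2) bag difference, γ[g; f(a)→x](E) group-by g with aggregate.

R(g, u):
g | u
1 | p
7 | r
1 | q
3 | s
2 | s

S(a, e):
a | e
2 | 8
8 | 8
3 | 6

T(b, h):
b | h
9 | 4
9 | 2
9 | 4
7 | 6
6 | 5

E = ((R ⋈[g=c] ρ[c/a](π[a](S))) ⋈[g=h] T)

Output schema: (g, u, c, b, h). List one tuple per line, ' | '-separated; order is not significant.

Per-node cardinality:
  R → 5
  S → 3
  π[a](S) → 3
  ρ[c/a](π[a](S)) → 3
  (R ⋈[g=c] ρ[c/a](π[a](S))) → 2
  T → 5
  ((R ⋈[g=c] ρ[c/a](π[a](S))) ⋈[g=h] T) → 1

== RESULT ==
g | u | c | b | h
2 | s | 2 | 9 | 2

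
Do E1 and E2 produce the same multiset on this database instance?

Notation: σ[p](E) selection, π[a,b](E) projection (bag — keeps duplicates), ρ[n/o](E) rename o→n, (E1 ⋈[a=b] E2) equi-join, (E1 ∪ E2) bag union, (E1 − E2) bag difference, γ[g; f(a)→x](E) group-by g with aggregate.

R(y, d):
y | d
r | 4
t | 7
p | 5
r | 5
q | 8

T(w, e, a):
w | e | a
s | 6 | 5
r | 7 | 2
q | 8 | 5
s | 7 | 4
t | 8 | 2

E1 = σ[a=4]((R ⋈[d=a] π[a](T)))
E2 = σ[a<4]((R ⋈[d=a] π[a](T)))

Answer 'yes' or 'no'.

E1 stepwise |·|:
  R → 5
  T → 5
  π[a](T) → 5
  (R ⋈[d=a] π[a](T)) → 5
  σ[a=4]((R ⋈[d=a] π[a](T))) → 1
E2 stepwise |·|:
  R → 5
  T → 5
  π[a](T) → 5
  (R ⋈[d=a] π[a](T)) → 5
  σ[a<4]((R ⋈[d=a] π[a](T))) → 0

E1 result:
y | d | a
r | 4 | 4
E2 result:
y | d | a
(0 rows)
Witness: ('r', 4, 4) appears 1× in E1 but 0× in E2.

no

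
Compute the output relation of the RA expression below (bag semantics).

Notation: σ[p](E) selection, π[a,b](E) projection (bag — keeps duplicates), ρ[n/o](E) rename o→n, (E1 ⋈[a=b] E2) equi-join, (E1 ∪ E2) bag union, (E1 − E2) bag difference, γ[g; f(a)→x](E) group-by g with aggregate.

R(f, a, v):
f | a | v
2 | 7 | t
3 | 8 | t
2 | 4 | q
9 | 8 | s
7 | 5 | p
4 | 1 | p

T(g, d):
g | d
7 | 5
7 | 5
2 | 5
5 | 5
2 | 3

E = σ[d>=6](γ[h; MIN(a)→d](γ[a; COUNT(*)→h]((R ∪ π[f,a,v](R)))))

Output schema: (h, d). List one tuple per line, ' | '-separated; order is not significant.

Stepwise |·|:
  R → 6
  R → 6
  π[f,a,v](R) → 6
  (R ∪ π[f,a,v](R)) → 12
  γ[a; COUNT(*)→h]((R ∪ π[f,a,v](R))) → 5
  γ[h; MIN(a)→d](γ[a; COUNT(*)→h]((R ∪ π[f,a,v](R)))) → 2
  σ[d>=6](γ[h; MIN(a)→d](γ[a; COUNT(*)→h]((R ∪ π[f,a,v](R))))) → 1

== RESULT ==
h | d
4 | 8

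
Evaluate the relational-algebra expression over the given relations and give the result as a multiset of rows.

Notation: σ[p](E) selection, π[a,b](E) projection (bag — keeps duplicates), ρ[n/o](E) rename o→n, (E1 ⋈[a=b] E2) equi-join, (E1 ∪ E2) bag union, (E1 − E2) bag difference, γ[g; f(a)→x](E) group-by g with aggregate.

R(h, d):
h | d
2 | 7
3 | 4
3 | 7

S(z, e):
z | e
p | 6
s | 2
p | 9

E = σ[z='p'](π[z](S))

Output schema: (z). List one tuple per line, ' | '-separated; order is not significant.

Per-node cardinality:
  S → 3
  π[z](S) → 3
  σ[z='p'](π[z](S)) → 2

== RESULT ==
z
p
p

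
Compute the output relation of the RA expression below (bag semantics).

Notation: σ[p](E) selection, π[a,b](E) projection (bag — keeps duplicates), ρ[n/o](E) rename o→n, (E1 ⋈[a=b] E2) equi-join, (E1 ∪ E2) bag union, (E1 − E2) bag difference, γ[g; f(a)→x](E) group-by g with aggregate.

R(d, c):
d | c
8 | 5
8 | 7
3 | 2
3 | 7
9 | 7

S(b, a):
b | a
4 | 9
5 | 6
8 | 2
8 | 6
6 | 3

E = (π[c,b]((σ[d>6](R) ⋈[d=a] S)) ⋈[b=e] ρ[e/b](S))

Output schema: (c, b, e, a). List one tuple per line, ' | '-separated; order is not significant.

Row counts bottom-up:
  R → 5
  σ[d>6](R) → 3
  S → 5
  (σ[d>6](R) ⋈[d=a] S) → 1
  π[c,b]((σ[d>6](R) ⋈[d=a] S)) → 1
  S → 5
  ρ[e/b](S) → 5
  (π[c,b]((σ[d>6](R) ⋈[d=a] S)) ⋈[b=e] ρ[e/b](S)) → 1

== RESULT ==
c | b | e | a
7 | 4 | 4 | 9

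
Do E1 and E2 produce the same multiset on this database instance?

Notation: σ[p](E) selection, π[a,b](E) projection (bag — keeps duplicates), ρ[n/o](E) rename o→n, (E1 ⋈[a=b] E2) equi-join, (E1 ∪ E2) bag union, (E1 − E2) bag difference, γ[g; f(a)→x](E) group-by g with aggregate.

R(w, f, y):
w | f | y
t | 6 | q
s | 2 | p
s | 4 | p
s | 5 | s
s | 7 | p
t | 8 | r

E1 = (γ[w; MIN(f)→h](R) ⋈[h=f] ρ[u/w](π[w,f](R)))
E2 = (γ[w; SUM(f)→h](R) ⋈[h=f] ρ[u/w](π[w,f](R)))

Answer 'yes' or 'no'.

E1 row counts bottom-up:
  R → 6
  γ[w; MIN(f)→h](R) → 2
  R → 6
  π[w,f](R) → 6
  ρ[u/w](π[w,f](R)) → 6
  (γ[w; MIN(f)→h](R) ⋈[h=f] ρ[u/w](π[w,f](R))) → 2
E2 row counts bottom-up:
  R → 6
  γ[w; SUM(f)→h](R) → 2
  R → 6
  π[w,f](R) → 6
  ρ[u/w](π[w,f](R)) → 6
  (γ[w; SUM(f)→h](R) ⋈[h=f] ρ[u/w](π[w,f](R))) → 0

E1 result:
w | h | u | f
s | 2 | s | 2
t | 6 | t | 6
E2 result:
w | h | u | f
(0 rows)
Witness: ('t', 6, 't', 6) appears 1× in E1 but 0× in E2.

no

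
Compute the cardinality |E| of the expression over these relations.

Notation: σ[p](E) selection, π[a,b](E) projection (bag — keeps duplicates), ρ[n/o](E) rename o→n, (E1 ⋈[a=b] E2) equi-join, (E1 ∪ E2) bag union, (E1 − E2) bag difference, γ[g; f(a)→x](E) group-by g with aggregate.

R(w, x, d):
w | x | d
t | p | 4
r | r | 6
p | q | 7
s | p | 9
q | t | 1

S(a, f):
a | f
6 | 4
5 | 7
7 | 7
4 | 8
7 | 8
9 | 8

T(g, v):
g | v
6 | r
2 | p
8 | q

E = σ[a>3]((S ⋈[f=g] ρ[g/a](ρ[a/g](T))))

Per-node cardinality:
  S → 6
  T → 3
  ρ[a/g](T) → 3
  ρ[g/a](ρ[a/g](T)) → 3
  (S ⋈[f=g] ρ[g/a](ρ[a/g](T))) → 3
  σ[a>3]((S ⋈[f=g] ρ[g/a](ρ[a/g](T)))) → 3

|E| = 3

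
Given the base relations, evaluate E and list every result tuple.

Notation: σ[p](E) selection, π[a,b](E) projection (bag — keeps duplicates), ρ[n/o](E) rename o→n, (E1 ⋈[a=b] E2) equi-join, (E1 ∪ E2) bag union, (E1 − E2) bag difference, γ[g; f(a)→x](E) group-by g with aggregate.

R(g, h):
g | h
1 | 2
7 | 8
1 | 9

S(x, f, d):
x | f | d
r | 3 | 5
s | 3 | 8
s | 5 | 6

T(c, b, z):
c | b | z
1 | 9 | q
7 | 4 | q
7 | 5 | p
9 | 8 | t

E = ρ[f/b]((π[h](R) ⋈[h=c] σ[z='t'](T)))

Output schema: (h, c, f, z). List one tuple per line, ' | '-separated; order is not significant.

Per-node cardinality:
  R → 3
  π[h](R) → 3
  T → 4
  σ[z='t'](T) → 1
  (π[h](R) ⋈[h=c] σ[z='t'](T)) → 1
  ρ[f/b]((π[h](R) ⋈[h=c] σ[z='t'](T))) → 1

== RESULT ==
h | c | f | z
9 | 9 | 8 | t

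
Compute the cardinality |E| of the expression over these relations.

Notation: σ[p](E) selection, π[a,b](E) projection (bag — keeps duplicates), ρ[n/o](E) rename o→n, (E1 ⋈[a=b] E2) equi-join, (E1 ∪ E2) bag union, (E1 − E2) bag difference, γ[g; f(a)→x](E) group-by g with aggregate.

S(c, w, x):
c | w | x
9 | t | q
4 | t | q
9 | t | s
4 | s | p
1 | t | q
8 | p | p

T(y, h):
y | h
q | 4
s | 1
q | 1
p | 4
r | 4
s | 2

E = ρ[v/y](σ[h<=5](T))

Subexpression sizes:
  T → 6
  σ[h<=5](T) → 6
  ρ[v/y](σ[h<=5](T)) → 6

|E| = 6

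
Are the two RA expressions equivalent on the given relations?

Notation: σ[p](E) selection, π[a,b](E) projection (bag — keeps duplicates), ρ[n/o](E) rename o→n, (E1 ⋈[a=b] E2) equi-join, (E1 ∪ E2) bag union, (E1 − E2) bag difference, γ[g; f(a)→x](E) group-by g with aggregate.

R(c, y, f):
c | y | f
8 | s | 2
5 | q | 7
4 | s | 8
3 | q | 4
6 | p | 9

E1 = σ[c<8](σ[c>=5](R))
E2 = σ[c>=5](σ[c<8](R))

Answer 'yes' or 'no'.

E1 subexpression sizes:
  R → 5
  σ[c>=5](R) → 3
  σ[c<8](σ[c>=5](R)) → 2
E2 subexpression sizes:
  R → 5
  σ[c<8](R) → 4
  σ[c>=5](σ[c<8](R)) → 2

E1 and E2 produce the same multiset:
c | y | f
5 | q | 7
6 | p | 9

yes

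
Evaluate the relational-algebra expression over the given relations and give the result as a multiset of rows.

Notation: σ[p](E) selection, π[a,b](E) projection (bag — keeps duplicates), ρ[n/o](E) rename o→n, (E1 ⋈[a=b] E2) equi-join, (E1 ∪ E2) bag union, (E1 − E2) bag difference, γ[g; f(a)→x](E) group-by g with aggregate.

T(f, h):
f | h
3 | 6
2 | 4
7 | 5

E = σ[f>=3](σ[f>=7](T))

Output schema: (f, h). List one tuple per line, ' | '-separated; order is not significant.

Subexpression sizes:
  T → 3
  σ[f>=7](T) → 1
  σ[f>=3](σ[f>=7](T)) → 1

== RESULT ==
f | h
7 | 5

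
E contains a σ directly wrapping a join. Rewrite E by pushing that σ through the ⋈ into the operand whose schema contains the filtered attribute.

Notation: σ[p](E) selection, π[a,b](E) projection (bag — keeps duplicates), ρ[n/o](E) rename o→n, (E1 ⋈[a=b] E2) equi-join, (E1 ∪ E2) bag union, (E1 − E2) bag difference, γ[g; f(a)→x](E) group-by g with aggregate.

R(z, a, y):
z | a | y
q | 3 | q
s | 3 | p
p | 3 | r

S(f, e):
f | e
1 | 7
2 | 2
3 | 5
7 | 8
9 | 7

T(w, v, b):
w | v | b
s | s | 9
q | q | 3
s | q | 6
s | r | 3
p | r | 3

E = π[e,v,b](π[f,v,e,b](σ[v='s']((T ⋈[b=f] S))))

σ filters on v, owned by the left side.
E' = π[e,v,b](π[f,v,e,b]((σ[v='s'](T) ⋈[b=f] S)))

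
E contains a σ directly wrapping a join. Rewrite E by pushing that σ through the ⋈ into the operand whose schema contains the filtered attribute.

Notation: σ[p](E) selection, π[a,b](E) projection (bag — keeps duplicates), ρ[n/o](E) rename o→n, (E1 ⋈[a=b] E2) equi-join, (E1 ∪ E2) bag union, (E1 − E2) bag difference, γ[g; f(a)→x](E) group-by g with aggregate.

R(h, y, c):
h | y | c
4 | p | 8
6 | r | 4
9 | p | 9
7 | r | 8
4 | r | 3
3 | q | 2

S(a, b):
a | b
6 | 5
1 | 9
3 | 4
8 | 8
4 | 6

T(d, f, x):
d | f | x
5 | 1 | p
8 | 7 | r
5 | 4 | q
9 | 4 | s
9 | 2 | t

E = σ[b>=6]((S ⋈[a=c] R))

σ filters on b, owned by the left side.
E' = (σ[b>=6](S) ⋈[a=c] R)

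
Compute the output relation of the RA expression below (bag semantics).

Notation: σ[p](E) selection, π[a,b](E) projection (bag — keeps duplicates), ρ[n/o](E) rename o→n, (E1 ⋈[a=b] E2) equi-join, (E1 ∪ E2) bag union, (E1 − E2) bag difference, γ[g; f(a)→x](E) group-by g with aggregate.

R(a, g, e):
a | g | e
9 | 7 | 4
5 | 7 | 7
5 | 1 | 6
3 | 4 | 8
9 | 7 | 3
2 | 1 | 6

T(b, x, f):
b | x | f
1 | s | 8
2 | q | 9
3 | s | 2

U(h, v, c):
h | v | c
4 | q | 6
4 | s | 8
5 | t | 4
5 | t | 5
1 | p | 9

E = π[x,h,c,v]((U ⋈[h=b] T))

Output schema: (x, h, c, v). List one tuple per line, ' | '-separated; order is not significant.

Row counts bottom-up:
  U → 5
  T → 3
  (U ⋈[h=b] T) → 1
  π[x,h,c,v]((U ⋈[h=b] T)) → 1

== RESULT ==
x | h | c | v
s | 1 | 9 | p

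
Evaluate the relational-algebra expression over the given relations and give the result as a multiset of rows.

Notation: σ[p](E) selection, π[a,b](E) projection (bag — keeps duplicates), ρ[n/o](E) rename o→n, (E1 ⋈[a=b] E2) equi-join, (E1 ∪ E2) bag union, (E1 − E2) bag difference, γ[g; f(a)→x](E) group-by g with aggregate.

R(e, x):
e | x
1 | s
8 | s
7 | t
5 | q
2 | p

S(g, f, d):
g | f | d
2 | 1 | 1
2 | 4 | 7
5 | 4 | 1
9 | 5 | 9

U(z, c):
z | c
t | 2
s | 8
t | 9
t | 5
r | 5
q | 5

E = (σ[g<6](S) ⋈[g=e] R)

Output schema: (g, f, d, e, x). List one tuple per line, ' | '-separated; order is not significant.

Stepwise |·|:
  S → 4
  σ[g<6](S) → 3
  R → 5
  (σ[g<6](S) ⋈[g=e] R) → 3

== RESULT ==
g | f | d | e | x
2 | 1 | 1 | 2 | p
2 | 4 | 7 | 2 | p
5 | 4 | 1 | 5 | q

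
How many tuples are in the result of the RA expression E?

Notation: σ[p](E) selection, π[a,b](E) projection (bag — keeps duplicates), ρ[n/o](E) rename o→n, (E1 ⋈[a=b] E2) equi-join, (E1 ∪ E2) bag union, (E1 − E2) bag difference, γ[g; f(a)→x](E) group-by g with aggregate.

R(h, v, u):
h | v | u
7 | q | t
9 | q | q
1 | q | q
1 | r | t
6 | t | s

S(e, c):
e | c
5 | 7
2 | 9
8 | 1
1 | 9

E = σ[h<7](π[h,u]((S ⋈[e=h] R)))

Per-node cardinality:
  S → 4
  R → 5
  (S ⋈[e=h] R) → 2
  π[h,u]((S ⋈[e=h] R)) → 2
  σ[h<7](π[h,u]((S ⋈[e=h] R))) → 2

|E| = 2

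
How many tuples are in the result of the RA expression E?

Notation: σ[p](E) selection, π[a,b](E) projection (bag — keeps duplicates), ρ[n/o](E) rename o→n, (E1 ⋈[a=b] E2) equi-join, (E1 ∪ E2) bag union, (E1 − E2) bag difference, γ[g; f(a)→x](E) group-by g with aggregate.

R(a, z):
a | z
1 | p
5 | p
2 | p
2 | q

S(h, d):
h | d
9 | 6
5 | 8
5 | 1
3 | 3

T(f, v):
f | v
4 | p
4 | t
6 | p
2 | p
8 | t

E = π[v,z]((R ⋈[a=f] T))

Per-node cardinality:
  R → 4
  T → 5
  (R ⋈[a=f] T) → 2
  π[v,z]((R ⋈[a=f] T)) → 2

|E| = 2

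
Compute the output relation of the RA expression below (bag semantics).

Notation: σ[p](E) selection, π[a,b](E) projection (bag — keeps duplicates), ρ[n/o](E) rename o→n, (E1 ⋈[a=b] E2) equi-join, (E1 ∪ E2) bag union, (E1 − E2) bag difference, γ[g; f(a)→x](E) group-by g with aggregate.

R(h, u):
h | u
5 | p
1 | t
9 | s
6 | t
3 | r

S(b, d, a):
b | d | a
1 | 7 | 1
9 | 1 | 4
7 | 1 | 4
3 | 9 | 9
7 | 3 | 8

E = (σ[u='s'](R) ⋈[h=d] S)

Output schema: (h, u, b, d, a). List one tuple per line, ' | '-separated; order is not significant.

Stepwise |·|:
  R → 5
  σ[u='s'](R) → 1
  S → 5
  (σ[u='s'](R) ⋈[h=d] S) → 1

== RESULT ==
h | u | b | d | a
9 | s | 3 | 9 | 9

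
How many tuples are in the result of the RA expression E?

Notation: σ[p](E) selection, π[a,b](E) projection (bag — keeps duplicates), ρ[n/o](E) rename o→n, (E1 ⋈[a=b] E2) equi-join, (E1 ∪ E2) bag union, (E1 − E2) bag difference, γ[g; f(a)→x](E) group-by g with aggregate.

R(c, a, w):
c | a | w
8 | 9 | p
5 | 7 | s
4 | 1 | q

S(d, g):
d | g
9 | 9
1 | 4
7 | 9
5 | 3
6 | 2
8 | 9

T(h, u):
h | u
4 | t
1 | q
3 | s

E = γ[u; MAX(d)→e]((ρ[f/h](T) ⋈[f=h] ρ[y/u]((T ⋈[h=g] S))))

Row counts bottom-up:
  T → 3
  ρ[f/h](T) → 3
  T → 3
  S → 6
  (T ⋈[h=g] S) → 2
  ρ[y/u]((T ⋈[h=g] S)) → 2
  (ρ[f/h](T) ⋈[f=h] ρ[y/u]((T ⋈[h=g] S))) → 2
  γ[u; MAX(d)→e]((ρ[f/h](T) ⋈[f=h] ρ[y/u]((T ⋈[h=g] S)))) → 2

|E| = 2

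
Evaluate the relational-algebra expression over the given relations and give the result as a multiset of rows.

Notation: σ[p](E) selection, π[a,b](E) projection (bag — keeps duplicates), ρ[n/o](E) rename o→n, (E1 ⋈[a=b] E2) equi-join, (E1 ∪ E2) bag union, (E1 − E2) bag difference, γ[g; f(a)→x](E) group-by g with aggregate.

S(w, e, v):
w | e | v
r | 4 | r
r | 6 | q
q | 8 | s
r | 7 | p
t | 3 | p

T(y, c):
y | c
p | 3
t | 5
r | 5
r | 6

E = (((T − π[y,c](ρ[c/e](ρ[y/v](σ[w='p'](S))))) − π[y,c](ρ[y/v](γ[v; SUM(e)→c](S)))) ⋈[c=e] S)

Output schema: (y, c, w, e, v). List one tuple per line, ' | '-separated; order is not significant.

Stepwise |·|:
  T → 4
  S → 5
  σ[w='p'](S) → 0
  ρ[y/v](σ[w='p'](S)) → 0
  ρ[c/e](ρ[y/v](σ[w='p'](S))) → 0
  π[y,c](ρ[c/e](ρ[y/v](σ[w='p'](S)))) → 0
  (T − π[y,c](ρ[c/e](ρ[y/v](σ[w='p'](S))))) → 4
  S → 5
  γ[v; SUM(e)→c](S) → 4
  ρ[y/v](γ[v; SUM(e)→c](S)) → 4
  π[y,c](ρ[y/v](γ[v; SUM(e)→c](S))) → 4
  ((T − π[y,c](ρ[c/e](ρ[y/v](σ[w='p'](S))))) − π[y,c](ρ[y/v](γ[v; SUM(e)→c](S)))) → 4
  S → 5
  (((T − π[y,c](ρ[c/e](ρ[y/v](σ[w='p'](S))))) − π[y,c](ρ[y/v](γ[v; SUM(e)→c](S)))) ⋈[c=e] S) → 2

== RESULT ==
y | c | w | e | v
p | 3 | t | 3 | p
r | 6 | r | 6 | q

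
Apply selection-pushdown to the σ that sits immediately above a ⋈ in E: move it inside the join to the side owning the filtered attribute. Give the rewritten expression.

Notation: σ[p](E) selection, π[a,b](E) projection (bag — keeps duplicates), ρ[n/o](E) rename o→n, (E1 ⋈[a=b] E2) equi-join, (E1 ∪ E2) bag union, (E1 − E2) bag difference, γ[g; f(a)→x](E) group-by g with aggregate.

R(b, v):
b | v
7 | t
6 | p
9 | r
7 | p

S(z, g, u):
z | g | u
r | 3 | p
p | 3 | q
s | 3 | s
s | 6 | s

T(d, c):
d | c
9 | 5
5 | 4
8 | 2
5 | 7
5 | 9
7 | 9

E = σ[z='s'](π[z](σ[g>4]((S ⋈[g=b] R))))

σ filters on g, owned by the left side.
E' = σ[z='s'](π[z]((σ[g>4](S) ⋈[g=b] R)))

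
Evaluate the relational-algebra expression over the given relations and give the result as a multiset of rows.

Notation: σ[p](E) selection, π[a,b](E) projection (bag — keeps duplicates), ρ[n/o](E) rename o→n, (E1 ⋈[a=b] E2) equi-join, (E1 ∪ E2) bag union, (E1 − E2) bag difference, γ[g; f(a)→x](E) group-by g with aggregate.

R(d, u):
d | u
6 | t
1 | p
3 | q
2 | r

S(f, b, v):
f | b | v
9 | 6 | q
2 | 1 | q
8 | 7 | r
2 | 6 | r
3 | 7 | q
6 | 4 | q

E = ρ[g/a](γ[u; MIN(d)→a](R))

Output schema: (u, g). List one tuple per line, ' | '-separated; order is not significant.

Stepwise |·|:
  R → 4
  γ[u; MIN(d)→a](R) → 4
  ρ[g/a](γ[u; MIN(d)→a](R)) → 4

== RESULT ==
u | g
p | 1
q | 3
r | 2
t | 6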